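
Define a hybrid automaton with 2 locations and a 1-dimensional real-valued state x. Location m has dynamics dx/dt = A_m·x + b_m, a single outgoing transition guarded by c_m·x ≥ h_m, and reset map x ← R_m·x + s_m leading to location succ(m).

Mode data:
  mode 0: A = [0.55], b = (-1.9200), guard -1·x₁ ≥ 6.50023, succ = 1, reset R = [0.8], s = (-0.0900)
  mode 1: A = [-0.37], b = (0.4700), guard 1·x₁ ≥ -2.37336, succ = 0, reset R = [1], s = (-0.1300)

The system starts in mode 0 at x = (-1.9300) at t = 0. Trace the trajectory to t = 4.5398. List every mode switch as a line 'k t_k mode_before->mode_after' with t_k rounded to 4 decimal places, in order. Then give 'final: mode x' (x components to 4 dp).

1 1.1117 0->1
2 2.7011 1->0
3 3.6300 0->1
final: 1 -3.4151

Mode 0: guard c·x = 6.5002 hit at Δt = 1.1117 (t = 1.1117), x⁻ = (-6.5002) → reset → x⁺ = (-5.2902), jump to mode 1
Mode 1: guard c·x = -2.3734 hit at Δt = 1.5894 (t = 2.7011), x⁻ = (-2.3734) → reset → x⁺ = (-2.5034), jump to mode 0
Mode 0: guard c·x = 6.5002 hit at Δt = 0.9289 (t = 3.6300), x⁻ = (-6.5002) → reset → x⁺ = (-5.2902), jump to mode 1
Mode 1: flow for 0.9098 to horizon, guard not reached → x = (-3.4151)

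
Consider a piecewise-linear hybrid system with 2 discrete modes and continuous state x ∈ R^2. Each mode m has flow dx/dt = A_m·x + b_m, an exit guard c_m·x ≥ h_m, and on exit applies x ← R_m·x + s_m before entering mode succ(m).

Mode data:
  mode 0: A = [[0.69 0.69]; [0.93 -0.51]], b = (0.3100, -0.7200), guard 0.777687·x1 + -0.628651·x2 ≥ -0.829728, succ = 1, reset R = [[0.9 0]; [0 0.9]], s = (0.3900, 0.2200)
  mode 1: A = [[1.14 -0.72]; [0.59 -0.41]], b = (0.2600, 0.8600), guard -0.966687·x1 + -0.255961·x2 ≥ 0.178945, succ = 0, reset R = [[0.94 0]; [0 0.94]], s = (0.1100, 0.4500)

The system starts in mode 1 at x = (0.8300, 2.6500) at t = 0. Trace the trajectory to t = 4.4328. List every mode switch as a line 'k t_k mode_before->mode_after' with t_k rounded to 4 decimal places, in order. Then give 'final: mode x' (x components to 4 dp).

1 1.1387 1->0
2 1.7122 0->1
3 3.1178 1->0
4 3.5698 0->1
final: 1 -0.1072 1.7811

Mode 1: guard c·x = 0.1789 hit at Δt = 1.1387 (t = 1.1387), x⁻ = (-0.8459, 2.4955) → reset → x⁺ = (-0.6851, 2.7958), jump to mode 0
Mode 0: guard c·x = -0.8297 hit at Δt = 0.5735 (t = 1.7122), x⁻ = (0.2627, 1.6448) → reset → x⁺ = (0.6264, 1.7004), jump to mode 1
Mode 1: guard c·x = 0.1789 hit at Δt = 1.4056 (t = 3.1178), x⁻ = (-0.6973, 1.9342) → reset → x⁺ = (-0.5454, 2.2681), jump to mode 0
Mode 0: guard c·x = -0.8297 hit at Δt = 0.4520 (t = 3.5698), x⁻ = (0.0904, 1.4317) → reset → x⁺ = (0.4713, 1.5085), jump to mode 1
Mode 1: flow for 0.8630 to horizon, guard not reached → x = (-0.1072, 1.7811)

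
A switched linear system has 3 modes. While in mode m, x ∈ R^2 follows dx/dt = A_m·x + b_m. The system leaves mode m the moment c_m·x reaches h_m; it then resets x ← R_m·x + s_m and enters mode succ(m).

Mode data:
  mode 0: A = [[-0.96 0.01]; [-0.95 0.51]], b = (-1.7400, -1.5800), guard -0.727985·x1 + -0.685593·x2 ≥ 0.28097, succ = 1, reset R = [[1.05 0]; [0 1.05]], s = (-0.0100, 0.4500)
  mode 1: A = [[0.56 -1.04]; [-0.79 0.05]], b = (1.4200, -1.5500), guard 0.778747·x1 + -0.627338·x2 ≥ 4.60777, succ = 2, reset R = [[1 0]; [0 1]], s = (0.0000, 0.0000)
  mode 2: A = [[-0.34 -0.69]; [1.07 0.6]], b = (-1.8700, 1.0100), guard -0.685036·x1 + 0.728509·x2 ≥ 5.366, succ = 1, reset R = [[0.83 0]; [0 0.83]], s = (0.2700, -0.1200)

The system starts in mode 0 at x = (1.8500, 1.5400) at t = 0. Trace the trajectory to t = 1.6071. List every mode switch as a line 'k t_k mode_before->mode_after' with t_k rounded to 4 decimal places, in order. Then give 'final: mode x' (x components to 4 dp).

Mode 0: guard c·x = 0.2810 hit at Δt = 0.8918 (t = 0.8918), x⁻ = (-0.2537, -0.1405) → reset → x⁺ = (-0.2763, 0.3025), jump to mode 1
Mode 1: flow for 0.7153 to horizon, guard not reached → x = (1.0419, -0.9636)

1 0.8918 0->1
final: 1 1.0419 -0.9636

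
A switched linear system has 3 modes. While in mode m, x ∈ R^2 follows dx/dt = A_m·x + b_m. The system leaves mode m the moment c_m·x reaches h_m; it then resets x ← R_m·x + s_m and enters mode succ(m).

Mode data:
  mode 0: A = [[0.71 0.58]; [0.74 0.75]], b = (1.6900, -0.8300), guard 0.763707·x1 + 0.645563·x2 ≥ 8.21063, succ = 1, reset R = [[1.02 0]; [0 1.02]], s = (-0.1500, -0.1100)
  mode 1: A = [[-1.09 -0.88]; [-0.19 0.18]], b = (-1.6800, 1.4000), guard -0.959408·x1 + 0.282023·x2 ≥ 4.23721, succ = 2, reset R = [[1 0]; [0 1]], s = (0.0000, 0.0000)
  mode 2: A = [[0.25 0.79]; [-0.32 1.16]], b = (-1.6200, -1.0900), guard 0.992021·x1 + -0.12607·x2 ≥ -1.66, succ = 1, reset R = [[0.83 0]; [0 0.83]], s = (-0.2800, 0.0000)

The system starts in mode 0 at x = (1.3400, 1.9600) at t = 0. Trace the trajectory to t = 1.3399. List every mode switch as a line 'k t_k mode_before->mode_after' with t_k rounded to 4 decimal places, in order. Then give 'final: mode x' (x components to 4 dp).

1 0.8165 0->1
final: 1 0.8072 6.2804

Mode 0: guard c·x = 8.2106 hit at Δt = 0.8165 (t = 0.8165), x⁻ = (6.2404, 5.3362) → reset → x⁺ = (6.2152, 5.3329), jump to mode 1
Mode 1: flow for 0.5234 to horizon, guard not reached → x = (0.8072, 6.2804)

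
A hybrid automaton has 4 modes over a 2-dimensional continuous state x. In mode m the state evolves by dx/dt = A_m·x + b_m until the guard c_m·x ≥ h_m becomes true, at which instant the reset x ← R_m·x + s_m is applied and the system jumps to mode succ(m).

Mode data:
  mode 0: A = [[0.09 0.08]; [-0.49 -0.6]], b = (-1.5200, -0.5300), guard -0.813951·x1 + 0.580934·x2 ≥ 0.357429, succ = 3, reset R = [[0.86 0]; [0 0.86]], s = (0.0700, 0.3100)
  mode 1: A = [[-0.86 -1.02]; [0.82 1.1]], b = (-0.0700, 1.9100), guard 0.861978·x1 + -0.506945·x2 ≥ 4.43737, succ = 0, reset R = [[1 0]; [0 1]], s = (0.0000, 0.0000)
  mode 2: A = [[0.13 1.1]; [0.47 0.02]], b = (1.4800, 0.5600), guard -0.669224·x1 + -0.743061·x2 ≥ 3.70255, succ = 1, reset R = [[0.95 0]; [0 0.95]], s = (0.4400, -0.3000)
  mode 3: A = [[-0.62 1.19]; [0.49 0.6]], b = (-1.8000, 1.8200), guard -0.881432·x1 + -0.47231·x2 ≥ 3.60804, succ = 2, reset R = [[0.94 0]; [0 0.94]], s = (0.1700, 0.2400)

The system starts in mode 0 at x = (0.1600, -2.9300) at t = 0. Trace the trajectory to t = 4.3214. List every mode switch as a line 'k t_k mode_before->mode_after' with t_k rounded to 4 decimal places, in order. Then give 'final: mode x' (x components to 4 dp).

Mode 0: guard c·x = 0.3574 hit at Δt = 1.0174 (t = 1.0174), x⁻ = (-1.6426, -1.6863) → reset → x⁺ = (-1.3427, -1.1402), jump to mode 3
Mode 3: guard c·x = 3.6080 hit at Δt = 1.4123 (t = 2.4297), x⁻ = (-3.4422, -1.2152) → reset → x⁺ = (-3.0657, -0.9023), jump to mode 2
Mode 2: guard c·x = 3.7026 hit at Δt = 0.9782 (t = 3.4079), x⁻ = (-3.4831, -1.8459) → reset → x⁺ = (-2.8689, -2.0536), jump to mode 1
Mode 1: flow for 0.9135 to horizon, guard not reached → x = (0.7992, -4.2389)

1 1.0174 0->3
2 2.4297 3->2
3 3.4079 2->1
final: 1 0.7992 -4.2389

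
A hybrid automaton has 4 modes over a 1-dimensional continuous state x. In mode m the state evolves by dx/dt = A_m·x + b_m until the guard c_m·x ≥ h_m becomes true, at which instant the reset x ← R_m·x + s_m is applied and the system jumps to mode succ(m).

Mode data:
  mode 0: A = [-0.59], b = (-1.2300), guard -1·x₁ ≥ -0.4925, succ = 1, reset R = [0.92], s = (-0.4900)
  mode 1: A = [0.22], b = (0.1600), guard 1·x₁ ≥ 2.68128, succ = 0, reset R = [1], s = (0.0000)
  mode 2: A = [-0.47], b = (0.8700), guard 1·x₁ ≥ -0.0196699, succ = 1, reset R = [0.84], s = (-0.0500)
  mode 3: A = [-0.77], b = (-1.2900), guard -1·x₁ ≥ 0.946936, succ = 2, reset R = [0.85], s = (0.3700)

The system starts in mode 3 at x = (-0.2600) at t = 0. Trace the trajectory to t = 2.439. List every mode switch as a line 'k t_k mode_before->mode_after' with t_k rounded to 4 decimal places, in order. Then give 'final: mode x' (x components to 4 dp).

Mode 3: guard c·x = 0.9469 hit at Δt = 0.8627 (t = 0.8627), x⁻ = (-0.9469) → reset → x⁺ = (-0.4349), jump to mode 2
Mode 2: guard c·x = -0.0197 hit at Δt = 0.4265 (t = 1.2892), x⁻ = (-0.0197) → reset → x⁺ = (-0.0665), jump to mode 1
Mode 1: flow for 1.1498 to horizon, guard not reached → x = (0.1237)

1 0.8627 3->2
2 1.2892 2->1
final: 1 0.1237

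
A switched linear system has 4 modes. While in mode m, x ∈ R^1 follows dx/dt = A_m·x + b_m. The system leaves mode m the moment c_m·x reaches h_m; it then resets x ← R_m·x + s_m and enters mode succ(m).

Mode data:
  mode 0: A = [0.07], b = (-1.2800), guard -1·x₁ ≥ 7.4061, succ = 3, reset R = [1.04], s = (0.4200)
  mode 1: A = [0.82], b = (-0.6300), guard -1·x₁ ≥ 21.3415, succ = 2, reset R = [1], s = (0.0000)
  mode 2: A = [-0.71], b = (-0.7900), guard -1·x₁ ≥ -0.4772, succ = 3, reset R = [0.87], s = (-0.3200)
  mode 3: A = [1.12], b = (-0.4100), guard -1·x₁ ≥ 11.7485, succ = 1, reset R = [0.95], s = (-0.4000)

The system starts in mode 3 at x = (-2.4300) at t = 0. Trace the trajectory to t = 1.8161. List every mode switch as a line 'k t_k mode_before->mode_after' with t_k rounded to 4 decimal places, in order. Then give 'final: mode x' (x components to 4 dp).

Mode 3: guard c·x = 11.7485 hit at Δt = 1.3091 (t = 1.3091), x⁻ = (-11.7485) → reset → x⁺ = (-11.5611), jump to mode 1
Mode 1: flow for 0.5070 to horizon, guard not reached → x = (-17.9167)

1 1.3091 3->1
final: 1 -17.9167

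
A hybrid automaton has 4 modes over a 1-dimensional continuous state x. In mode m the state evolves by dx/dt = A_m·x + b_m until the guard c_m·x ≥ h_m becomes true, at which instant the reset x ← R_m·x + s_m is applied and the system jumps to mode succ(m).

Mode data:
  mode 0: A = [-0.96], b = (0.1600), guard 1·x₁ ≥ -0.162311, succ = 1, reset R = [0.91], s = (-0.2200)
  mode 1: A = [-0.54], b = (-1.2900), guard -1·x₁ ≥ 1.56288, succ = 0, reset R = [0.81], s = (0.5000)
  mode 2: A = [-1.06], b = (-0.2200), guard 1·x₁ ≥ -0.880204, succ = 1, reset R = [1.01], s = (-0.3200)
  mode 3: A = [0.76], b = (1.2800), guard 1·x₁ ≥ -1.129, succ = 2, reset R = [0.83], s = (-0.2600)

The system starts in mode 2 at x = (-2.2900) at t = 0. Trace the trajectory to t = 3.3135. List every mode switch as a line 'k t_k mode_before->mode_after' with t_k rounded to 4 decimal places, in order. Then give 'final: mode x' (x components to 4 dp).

1 1.0661 2->1
2 1.7264 1->0
3 2.8118 0->1
final: 1 -0.8474

Mode 2: guard c·x = -0.8802 hit at Δt = 1.0661 (t = 1.0661), x⁻ = (-0.8802) → reset → x⁺ = (-1.2090), jump to mode 1
Mode 1: guard c·x = 1.5629 hit at Δt = 0.6603 (t = 1.7264), x⁻ = (-1.5629) → reset → x⁺ = (-0.7659), jump to mode 0
Mode 0: guard c·x = -0.1623 hit at Δt = 1.0854 (t = 2.8118), x⁻ = (-0.1623) → reset → x⁺ = (-0.3677), jump to mode 1
Mode 1: flow for 0.5017 to horizon, guard not reached → x = (-0.8474)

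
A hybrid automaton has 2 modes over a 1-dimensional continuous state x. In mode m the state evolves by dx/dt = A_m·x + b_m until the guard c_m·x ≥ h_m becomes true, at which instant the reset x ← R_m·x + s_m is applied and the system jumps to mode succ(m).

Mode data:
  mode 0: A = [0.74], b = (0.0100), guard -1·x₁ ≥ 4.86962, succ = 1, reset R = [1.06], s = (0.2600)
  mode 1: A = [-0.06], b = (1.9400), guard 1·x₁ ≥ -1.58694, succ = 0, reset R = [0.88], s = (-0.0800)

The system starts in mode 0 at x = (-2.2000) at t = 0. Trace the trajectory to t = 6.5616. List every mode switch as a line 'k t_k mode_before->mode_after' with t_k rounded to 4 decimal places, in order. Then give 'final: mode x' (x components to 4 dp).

1 1.0783 0->1
2 2.6323 1->0
3 4.2536 0->1
4 5.8076 1->0
final: 0 -2.5696

Mode 0: guard c·x = 4.8696 hit at Δt = 1.0783 (t = 1.0783), x⁻ = (-4.8696) → reset → x⁺ = (-4.9018), jump to mode 1
Mode 1: guard c·x = -1.5869 hit at Δt = 1.5540 (t = 2.6323), x⁻ = (-1.5869) → reset → x⁺ = (-1.4765), jump to mode 0
Mode 0: guard c·x = 4.8696 hit at Δt = 1.6213 (t = 4.2536), x⁻ = (-4.8696) → reset → x⁺ = (-4.9018), jump to mode 1
Mode 1: guard c·x = -1.5869 hit at Δt = 1.5540 (t = 5.8076), x⁻ = (-1.5869) → reset → x⁺ = (-1.4765), jump to mode 0
Mode 0: flow for 0.7540 to horizon, guard not reached → x = (-2.5696)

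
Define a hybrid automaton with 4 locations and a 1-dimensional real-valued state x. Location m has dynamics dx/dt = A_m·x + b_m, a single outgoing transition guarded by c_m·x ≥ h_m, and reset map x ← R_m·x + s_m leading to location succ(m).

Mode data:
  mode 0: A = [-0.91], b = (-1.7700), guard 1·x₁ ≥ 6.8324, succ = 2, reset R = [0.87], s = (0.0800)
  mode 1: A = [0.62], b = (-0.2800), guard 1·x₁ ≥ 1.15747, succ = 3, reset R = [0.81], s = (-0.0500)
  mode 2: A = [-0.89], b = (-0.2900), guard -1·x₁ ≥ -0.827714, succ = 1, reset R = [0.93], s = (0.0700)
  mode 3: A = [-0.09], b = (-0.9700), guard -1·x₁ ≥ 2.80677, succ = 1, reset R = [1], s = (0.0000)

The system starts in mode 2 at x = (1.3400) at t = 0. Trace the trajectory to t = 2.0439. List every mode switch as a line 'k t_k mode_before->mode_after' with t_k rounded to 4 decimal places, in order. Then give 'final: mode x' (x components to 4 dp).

1 0.4129 2->1
2 1.3774 1->3
final: 3 0.2084

Mode 2: guard c·x = -0.8277 hit at Δt = 0.4129 (t = 0.4129), x⁻ = (0.8277) → reset → x⁺ = (0.8398), jump to mode 1
Mode 1: guard c·x = 1.1575 hit at Δt = 0.9645 (t = 1.3774), x⁻ = (1.1575) → reset → x⁺ = (0.8876), jump to mode 3
Mode 3: flow for 0.6665 to horizon, guard not reached → x = (0.2084)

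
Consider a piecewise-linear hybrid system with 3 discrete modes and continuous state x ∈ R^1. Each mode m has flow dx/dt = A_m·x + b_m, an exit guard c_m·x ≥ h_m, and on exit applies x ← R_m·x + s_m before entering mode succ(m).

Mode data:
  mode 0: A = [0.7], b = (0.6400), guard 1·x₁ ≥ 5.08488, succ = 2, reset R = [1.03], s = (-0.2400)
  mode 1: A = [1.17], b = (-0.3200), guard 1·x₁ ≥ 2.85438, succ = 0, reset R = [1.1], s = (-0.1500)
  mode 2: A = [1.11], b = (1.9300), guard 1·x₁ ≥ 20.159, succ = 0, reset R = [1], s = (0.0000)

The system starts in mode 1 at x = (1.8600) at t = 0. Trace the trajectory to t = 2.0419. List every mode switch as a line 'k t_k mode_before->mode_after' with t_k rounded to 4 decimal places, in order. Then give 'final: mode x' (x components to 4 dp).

Mode 1: guard c·x = 2.8544 hit at Δt = 0.4159 (t = 0.4159), x⁻ = (2.8544) → reset → x⁺ = (2.9898), jump to mode 0
Mode 0: guard c·x = 5.0849 hit at Δt = 0.6137 (t = 1.0296), x⁻ = (5.0849) → reset → x⁺ = (4.9974), jump to mode 2
Mode 2: flow for 1.0123 to horizon, guard not reached → x = (18.9821)

1 0.4159 1->0
2 1.0296 0->2
final: 2 18.9821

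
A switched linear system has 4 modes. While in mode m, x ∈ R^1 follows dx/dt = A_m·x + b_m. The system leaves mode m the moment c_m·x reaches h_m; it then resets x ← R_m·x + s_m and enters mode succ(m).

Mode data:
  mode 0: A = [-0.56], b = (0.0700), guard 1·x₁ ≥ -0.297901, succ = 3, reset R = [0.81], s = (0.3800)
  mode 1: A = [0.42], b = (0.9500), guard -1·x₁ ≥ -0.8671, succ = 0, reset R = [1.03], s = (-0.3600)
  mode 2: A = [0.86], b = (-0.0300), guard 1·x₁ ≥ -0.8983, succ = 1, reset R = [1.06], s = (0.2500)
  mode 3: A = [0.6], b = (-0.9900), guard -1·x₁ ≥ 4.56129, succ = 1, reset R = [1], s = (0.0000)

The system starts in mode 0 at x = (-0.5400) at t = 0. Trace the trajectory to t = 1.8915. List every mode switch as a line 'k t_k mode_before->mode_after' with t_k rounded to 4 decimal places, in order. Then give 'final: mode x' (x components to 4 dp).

Mode 0: guard c·x = -0.2979 hit at Δt = 0.8083 (t = 0.8083), x⁻ = (-0.2979) → reset → x⁺ = (0.1387), jump to mode 3
Mode 3: flow for 1.0832 to horizon, guard not reached → x = (-1.2447)

1 0.8083 0->3
final: 3 -1.2447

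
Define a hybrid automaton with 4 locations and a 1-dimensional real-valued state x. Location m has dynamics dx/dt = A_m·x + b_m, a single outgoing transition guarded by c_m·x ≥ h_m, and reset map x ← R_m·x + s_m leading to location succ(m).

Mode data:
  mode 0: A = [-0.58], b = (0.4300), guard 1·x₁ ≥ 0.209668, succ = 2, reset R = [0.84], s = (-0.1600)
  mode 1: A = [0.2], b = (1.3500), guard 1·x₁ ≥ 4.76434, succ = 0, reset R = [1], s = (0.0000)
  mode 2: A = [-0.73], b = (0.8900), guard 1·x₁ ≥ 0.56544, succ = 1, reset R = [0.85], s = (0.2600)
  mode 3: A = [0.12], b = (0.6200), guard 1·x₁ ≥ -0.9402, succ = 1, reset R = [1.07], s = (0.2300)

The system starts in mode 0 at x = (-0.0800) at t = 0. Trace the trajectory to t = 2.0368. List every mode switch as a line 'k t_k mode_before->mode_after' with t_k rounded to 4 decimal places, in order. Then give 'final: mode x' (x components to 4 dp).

1 0.7498 0->2
2 1.5853 2->1
final: 1 1.4485

Mode 0: guard c·x = 0.2097 hit at Δt = 0.7498 (t = 0.7498), x⁻ = (0.2097) → reset → x⁺ = (0.0161), jump to mode 2
Mode 2: guard c·x = 0.5654 hit at Δt = 0.8355 (t = 1.5853), x⁻ = (0.5654) → reset → x⁺ = (0.7406), jump to mode 1
Mode 1: flow for 0.4515 to horizon, guard not reached → x = (1.4485)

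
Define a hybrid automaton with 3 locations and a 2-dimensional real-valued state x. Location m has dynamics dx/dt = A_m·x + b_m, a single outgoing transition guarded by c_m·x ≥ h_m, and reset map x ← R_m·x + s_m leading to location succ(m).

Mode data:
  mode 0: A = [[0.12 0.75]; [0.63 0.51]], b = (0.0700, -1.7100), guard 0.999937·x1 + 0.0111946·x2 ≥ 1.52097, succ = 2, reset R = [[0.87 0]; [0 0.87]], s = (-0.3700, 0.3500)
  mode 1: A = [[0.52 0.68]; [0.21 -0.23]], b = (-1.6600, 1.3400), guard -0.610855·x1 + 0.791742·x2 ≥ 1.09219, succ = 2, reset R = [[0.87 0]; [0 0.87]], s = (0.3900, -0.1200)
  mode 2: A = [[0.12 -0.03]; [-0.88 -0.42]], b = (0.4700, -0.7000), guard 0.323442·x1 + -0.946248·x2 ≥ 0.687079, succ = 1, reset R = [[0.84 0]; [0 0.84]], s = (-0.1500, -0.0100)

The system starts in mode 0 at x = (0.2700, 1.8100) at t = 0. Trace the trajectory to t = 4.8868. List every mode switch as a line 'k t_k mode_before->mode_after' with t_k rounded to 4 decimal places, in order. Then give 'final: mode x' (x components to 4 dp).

1 0.8857 0->2
2 1.8083 2->1
3 2.9849 1->2
4 4.0517 2->1
final: 1 -0.6704 0.7123

Mode 0: guard c·x = 1.5210 hit at Δt = 0.8857 (t = 0.8857), x⁻ = (1.5040, 1.5257) → reset → x⁺ = (0.9385, 1.6774), jump to mode 2
Mode 2: guard c·x = 0.6871 hit at Δt = 0.9226 (t = 1.8083), x⁻ = (1.4857, -0.2183) → reset → x⁺ = (1.0980, -0.1933), jump to mode 1
Mode 1: guard c·x = 1.0922 hit at Δt = 1.1766 (t = 2.9849), x⁻ = (-0.0627, 1.3311) → reset → x⁺ = (0.3354, 1.0380), jump to mode 2
Mode 2: guard c·x = 0.6871 hit at Δt = 1.0668 (t = 4.0517), x⁻ = (0.9053, -0.4167) → reset → x⁺ = (0.6105, -0.3600), jump to mode 1
Mode 1: flow for 0.8351 to horizon, guard not reached → x = (-0.6704, 0.7123)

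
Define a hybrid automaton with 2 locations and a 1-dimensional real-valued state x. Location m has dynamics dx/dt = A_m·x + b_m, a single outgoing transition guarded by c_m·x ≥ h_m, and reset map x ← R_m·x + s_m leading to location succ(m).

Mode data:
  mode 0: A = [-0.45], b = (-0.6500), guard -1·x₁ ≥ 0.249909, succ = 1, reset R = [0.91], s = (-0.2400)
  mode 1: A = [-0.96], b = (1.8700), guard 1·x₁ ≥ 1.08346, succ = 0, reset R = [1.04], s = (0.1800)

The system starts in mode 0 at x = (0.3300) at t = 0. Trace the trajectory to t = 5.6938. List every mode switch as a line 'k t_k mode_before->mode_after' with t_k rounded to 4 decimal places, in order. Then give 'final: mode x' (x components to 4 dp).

1 0.8794 0->1
2 1.9497 1->0
3 3.8037 0->1
4 4.8740 1->0
final: 0 0.4580

Mode 0: guard c·x = 0.2499 hit at Δt = 0.8794 (t = 0.8794), x⁻ = (-0.2499) → reset → x⁺ = (-0.4674), jump to mode 1
Mode 1: guard c·x = 1.0835 hit at Δt = 1.0703 (t = 1.9497), x⁻ = (1.0835) → reset → x⁺ = (1.3068), jump to mode 0
Mode 0: guard c·x = 0.2499 hit at Δt = 1.8540 (t = 3.8037), x⁻ = (-0.2499) → reset → x⁺ = (-0.4674), jump to mode 1
Mode 1: guard c·x = 1.0835 hit at Δt = 1.0703 (t = 4.8740), x⁻ = (1.0835) → reset → x⁺ = (1.3068), jump to mode 0
Mode 0: flow for 0.8198 to horizon, guard not reached → x = (0.4580)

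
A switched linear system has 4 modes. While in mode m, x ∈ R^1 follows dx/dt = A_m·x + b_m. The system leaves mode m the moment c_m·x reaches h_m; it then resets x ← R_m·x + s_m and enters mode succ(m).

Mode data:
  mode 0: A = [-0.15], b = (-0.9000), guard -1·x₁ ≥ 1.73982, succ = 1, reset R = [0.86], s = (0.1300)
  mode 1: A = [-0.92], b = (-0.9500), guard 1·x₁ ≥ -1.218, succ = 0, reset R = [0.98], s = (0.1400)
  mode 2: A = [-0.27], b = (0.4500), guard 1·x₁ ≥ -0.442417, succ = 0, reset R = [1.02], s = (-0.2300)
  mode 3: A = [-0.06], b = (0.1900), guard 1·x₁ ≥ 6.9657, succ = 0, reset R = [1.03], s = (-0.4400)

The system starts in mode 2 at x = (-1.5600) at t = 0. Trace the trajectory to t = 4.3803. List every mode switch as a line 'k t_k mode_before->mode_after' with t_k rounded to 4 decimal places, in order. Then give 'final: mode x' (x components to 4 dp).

1 1.5748 2->0
2 3.0543 0->1
3 3.6930 1->0
final: 0 -1.5382

Mode 2: guard c·x = -0.4424 hit at Δt = 1.5748 (t = 1.5748), x⁻ = (-0.4424) → reset → x⁺ = (-0.6813), jump to mode 0
Mode 0: guard c·x = 1.7398 hit at Δt = 1.4795 (t = 3.0543), x⁻ = (-1.7398) → reset → x⁺ = (-1.3662), jump to mode 1
Mode 1: guard c·x = -1.2180 hit at Δt = 0.6387 (t = 3.6930), x⁻ = (-1.2180) → reset → x⁺ = (-1.0536), jump to mode 0
Mode 0: flow for 0.6873 to horizon, guard not reached → x = (-1.5382)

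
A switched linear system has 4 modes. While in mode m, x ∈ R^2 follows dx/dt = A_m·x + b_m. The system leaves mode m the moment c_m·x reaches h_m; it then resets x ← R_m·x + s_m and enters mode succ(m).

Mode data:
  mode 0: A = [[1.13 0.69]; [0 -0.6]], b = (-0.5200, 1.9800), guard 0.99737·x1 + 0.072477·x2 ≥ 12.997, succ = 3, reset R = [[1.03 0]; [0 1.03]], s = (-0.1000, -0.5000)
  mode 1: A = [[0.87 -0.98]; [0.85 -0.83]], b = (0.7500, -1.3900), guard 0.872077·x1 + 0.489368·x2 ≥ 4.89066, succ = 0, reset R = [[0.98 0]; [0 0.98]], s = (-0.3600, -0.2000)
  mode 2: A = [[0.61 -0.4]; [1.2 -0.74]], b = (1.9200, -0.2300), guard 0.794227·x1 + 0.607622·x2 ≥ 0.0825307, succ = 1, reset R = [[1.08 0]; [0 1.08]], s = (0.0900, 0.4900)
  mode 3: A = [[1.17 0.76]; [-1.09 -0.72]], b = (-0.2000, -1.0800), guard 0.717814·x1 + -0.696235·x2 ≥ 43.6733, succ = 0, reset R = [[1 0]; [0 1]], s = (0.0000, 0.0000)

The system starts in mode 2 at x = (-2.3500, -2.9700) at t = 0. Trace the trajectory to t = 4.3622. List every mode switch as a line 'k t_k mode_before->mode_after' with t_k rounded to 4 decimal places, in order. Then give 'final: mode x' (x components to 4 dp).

Mode 2: guard c·x = 0.0825 hit at Δt = 1.4374 (t = 1.4374), x⁻ = (1.3516, -1.6308) → reset → x⁺ = (1.5497, -1.2713), jump to mode 1
Mode 1: guard c·x = 4.8907 hit at Δt = 0.9098 (t = 2.3472), x⁻ = (5.3547, 0.4515) → reset → x⁺ = (4.8876, 0.2425), jump to mode 0
Mode 0: guard c·x = 12.9970 hit at Δt = 0.8566 (t = 3.2038), x⁻ = (12.9244, 1.4712) → reset → x⁺ = (13.2121, 1.0154), jump to mode 3
Mode 3: flow for 1.1584 to horizon, guard not reached → x = (37.0316, -22.5055)

1 1.4374 2->1
2 2.3472 1->0
3 3.2038 0->3
final: 3 37.0316 -22.5055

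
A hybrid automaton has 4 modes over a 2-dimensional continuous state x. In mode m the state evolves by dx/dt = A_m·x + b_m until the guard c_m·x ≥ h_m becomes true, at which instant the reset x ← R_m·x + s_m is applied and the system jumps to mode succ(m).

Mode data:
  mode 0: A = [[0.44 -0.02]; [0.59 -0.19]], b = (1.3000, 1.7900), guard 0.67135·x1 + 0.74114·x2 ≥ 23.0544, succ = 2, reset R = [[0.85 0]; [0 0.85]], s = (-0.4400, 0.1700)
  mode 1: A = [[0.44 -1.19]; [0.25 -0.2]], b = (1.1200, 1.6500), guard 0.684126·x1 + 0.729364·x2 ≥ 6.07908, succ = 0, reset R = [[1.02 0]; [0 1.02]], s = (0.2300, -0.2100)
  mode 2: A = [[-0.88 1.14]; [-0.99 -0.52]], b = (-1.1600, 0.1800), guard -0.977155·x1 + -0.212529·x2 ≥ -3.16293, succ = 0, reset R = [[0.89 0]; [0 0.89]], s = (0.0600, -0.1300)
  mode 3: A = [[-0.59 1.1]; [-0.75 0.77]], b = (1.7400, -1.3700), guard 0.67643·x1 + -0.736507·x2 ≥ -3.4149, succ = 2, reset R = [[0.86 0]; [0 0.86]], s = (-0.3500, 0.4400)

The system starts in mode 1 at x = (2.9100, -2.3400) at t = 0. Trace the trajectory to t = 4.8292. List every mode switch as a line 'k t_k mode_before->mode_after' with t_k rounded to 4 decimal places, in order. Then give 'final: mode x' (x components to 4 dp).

1 1.1070 1->0
2 2.7054 0->2
3 4.0901 2->0
final: 0 6.2064 0.3088

Mode 1: guard c·x = 6.0791 hit at Δt = 1.1070 (t = 1.1070), x⁻ = (7.6653, 1.1449) → reset → x⁺ = (8.0486, 0.9578), jump to mode 0
Mode 0: guard c·x = 23.0544 hit at Δt = 1.5984 (t = 2.7054), x⁻ = (18.9907, 13.9043) → reset → x⁺ = (15.7021, 11.9886), jump to mode 2
Mode 2: guard c·x = -3.1629 hit at Δt = 1.3847 (t = 4.0901), x⁻ = (4.0248, -3.6225) → reset → x⁺ = (3.6420, -3.3540), jump to mode 0
Mode 0: flow for 0.7391 to horizon, guard not reached → x = (6.2064, 0.3088)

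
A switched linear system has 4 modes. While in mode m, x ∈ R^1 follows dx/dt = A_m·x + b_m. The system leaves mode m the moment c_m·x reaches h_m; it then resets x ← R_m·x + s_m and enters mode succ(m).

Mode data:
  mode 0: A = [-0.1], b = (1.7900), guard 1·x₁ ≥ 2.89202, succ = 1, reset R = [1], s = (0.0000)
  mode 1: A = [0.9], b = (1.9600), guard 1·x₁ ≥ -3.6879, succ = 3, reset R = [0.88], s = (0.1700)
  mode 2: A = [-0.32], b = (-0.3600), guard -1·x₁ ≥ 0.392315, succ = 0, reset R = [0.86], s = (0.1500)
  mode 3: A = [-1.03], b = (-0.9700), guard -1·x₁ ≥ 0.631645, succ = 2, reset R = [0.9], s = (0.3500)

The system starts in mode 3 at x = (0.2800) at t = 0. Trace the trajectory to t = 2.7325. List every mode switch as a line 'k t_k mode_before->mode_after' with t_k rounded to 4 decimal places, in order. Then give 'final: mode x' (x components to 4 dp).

1 1.3312 3->2
2 1.9965 2->0
final: 0 1.0960

Mode 3: guard c·x = 0.6316 hit at Δt = 1.3312 (t = 1.3312), x⁻ = (-0.6316) → reset → x⁺ = (-0.2185), jump to mode 2
Mode 2: guard c·x = 0.3923 hit at Δt = 0.6653 (t = 1.9965), x⁻ = (-0.3923) → reset → x⁺ = (-0.1874), jump to mode 0
Mode 0: flow for 0.7360 to horizon, guard not reached → x = (1.0960)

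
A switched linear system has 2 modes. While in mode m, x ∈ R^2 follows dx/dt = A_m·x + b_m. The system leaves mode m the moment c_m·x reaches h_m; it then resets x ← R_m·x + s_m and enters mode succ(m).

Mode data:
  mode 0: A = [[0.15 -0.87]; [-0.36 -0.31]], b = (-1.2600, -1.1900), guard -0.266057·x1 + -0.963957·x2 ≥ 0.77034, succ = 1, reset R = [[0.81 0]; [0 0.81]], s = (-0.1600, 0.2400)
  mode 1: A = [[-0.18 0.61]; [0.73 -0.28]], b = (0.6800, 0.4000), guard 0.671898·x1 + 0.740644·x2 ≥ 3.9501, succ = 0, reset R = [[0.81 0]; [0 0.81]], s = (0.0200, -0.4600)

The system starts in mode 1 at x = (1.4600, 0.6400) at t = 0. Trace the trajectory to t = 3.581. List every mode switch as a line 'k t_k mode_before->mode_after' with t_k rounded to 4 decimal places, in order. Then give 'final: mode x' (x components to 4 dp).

Mode 1: guard c·x = 3.9501 hit at Δt = 1.2671 (t = 1.2671), x⁻ = (3.0289, 2.5856) → reset → x⁺ = (2.4734, 1.6343), jump to mode 0
Mode 0: guard c·x = 0.7703 hit at Δt = 1.5312 (t = 2.7983), x⁻ = (0.6540, -0.9796) → reset → x⁺ = (0.3697, -0.5535), jump to mode 1
Mode 1: flow for 0.7827 to horizon, guard not reached → x = (0.7198, 0.1080)

1 1.2671 1->0
2 2.7983 0->1
final: 1 0.7198 0.1080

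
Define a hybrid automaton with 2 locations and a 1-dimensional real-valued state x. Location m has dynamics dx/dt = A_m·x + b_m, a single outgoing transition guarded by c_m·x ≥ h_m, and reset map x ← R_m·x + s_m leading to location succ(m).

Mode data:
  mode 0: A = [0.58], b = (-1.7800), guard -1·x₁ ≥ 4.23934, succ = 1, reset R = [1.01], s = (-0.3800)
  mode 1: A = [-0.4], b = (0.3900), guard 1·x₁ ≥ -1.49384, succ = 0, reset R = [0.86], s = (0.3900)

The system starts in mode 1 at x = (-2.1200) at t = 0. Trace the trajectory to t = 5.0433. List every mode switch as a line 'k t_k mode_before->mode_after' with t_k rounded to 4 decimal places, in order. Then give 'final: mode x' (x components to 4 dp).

1 0.5651 1->0
2 1.6200 0->1
3 3.6839 1->0
4 4.7388 0->1
final: 1 -4.0153

Mode 1: guard c·x = -1.4938 hit at Δt = 0.5651 (t = 0.5651), x⁻ = (-1.4938) → reset → x⁺ = (-0.8947), jump to mode 0
Mode 0: guard c·x = 4.2393 hit at Δt = 1.0549 (t = 1.6200), x⁻ = (-4.2393) → reset → x⁺ = (-4.6617), jump to mode 1
Mode 1: guard c·x = -1.4938 hit at Δt = 2.0639 (t = 3.6839), x⁻ = (-1.4938) → reset → x⁺ = (-0.8947), jump to mode 0
Mode 0: guard c·x = 4.2393 hit at Δt = 1.0549 (t = 4.7388), x⁻ = (-4.2393) → reset → x⁺ = (-4.6617), jump to mode 1
Mode 1: flow for 0.3045 to horizon, guard not reached → x = (-4.0153)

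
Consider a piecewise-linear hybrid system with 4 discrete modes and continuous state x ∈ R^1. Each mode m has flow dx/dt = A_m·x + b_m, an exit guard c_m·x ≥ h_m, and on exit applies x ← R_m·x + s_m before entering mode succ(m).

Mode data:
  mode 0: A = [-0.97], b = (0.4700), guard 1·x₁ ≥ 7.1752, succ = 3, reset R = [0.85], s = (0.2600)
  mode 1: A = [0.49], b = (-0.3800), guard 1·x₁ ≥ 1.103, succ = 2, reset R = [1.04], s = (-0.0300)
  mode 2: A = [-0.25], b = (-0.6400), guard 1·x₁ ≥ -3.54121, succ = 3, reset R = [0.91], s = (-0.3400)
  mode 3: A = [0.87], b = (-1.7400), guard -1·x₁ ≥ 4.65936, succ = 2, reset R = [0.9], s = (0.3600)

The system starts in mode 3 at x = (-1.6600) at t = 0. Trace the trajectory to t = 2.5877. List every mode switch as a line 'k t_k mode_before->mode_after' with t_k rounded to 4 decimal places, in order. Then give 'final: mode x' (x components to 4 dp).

1 0.6880 3->2
2 1.7307 2->3
3 1.9376 3->2
final: 2 -3.6424

Mode 3: guard c·x = 4.6594 hit at Δt = 0.6880 (t = 0.6880), x⁻ = (-4.6594) → reset → x⁺ = (-3.8334), jump to mode 2
Mode 2: guard c·x = -3.5412 hit at Δt = 1.0427 (t = 1.7307), x⁻ = (-3.5412) → reset → x⁺ = (-3.5625), jump to mode 3
Mode 3: guard c·x = 4.6594 hit at Δt = 0.2069 (t = 1.9376), x⁻ = (-4.6594) → reset → x⁺ = (-3.8334), jump to mode 2
Mode 2: flow for 0.6501 to horizon, guard not reached → x = (-3.6424)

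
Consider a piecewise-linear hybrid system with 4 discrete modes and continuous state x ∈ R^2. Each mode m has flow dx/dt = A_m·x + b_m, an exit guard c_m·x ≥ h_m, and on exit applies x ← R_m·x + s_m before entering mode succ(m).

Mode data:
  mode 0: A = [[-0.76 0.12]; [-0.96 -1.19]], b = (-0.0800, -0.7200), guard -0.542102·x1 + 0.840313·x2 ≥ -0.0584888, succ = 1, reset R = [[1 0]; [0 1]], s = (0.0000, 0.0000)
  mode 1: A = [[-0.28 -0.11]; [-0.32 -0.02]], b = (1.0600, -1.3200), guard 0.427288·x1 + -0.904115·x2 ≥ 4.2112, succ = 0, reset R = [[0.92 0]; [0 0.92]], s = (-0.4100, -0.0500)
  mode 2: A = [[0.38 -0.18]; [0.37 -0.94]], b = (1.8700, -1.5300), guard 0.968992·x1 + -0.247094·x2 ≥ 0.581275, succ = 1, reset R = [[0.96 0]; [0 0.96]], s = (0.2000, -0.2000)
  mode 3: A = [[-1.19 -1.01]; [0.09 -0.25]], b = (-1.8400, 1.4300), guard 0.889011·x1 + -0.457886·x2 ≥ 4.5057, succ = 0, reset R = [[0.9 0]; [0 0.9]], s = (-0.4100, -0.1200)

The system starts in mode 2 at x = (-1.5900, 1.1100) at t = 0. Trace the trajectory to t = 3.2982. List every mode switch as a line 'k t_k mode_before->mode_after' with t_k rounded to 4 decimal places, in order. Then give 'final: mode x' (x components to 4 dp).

1 1.2088 2->1
2 2.7676 1->0
final: 0 0.7884 -2.5197

Mode 2: guard c·x = 0.5813 hit at Δt = 1.2088 (t = 1.2088), x⁻ = (0.3725, -0.8918) → reset → x⁺ = (0.5576, -1.0561), jump to mode 1
Mode 1: guard c·x = 4.2112 hit at Δt = 1.5588 (t = 2.7676), x⁻ = (2.0352, -3.6960) → reset → x⁺ = (1.4624, -3.4503), jump to mode 0
Mode 0: flow for 0.5306 to horizon, guard not reached → x = (0.7884, -2.5197)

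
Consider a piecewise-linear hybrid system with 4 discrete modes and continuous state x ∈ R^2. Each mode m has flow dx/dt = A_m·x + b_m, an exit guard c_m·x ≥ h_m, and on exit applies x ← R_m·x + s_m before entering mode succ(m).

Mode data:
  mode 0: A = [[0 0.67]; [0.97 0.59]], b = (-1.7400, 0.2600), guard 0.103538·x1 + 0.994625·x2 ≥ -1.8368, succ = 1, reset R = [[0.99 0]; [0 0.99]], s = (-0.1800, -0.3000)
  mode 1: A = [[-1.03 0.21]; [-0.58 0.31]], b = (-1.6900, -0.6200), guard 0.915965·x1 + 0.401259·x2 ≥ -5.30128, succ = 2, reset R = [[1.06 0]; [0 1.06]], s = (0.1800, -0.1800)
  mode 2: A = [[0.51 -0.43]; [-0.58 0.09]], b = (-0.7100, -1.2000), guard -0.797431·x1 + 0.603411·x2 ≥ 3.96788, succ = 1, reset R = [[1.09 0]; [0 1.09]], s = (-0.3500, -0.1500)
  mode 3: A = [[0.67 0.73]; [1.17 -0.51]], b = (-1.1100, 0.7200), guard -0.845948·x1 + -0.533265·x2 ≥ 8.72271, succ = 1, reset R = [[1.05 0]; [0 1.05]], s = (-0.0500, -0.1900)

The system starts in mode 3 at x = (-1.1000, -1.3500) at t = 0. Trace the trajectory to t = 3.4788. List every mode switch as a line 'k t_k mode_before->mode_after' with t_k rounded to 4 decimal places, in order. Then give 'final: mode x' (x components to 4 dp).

Mode 3: guard c·x = 8.7227 hit at Δt = 1.2371 (t = 1.2371), x⁻ = (-7.5607, -4.3632) → reset → x⁺ = (-7.9888, -4.7713), jump to mode 1
Mode 1: guard c·x = -5.3013 hit at Δt = 0.9936 (t = 2.2307), x⁻ = (-4.4057, -3.1547) → reset → x⁺ = (-4.4900, -3.5239), jump to mode 2
Mode 2: guard c·x = 3.9679 hit at Δt = 0.9086 (t = 3.1393), x⁻ = (-6.5031, -2.0184) → reset → x⁺ = (-7.4384, -2.3500), jump to mode 1
Mode 1: flow for 0.3395 to horizon, guard not reached → x = (-5.8396, -1.4599)

1 1.2371 3->1
2 2.2307 1->2
3 3.1393 2->1
final: 1 -5.8396 -1.4599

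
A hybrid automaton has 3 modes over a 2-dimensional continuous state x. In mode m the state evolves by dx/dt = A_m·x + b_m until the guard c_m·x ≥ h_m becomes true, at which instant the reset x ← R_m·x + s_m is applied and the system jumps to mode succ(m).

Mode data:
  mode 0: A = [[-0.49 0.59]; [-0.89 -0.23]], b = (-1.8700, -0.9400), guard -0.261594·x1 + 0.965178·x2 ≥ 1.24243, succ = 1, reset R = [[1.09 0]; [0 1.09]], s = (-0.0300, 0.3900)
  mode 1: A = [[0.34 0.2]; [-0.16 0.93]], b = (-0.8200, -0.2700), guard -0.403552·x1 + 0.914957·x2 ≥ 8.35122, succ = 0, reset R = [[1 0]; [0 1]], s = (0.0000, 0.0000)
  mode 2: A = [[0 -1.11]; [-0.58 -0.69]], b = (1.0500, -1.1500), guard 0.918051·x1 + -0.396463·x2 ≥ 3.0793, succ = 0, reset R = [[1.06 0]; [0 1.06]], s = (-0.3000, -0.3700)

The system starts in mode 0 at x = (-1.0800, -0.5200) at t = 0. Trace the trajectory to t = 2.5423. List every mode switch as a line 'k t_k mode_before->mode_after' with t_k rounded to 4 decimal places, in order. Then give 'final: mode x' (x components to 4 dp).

1 1.4353 0->1
final: 1 -4.5137 3.5321

Mode 0: guard c·x = 1.2424 hit at Δt = 1.4353 (t = 1.4353), x⁻ = (-2.4575, 0.6212) → reset → x⁺ = (-2.7087, 1.0671), jump to mode 1
Mode 1: flow for 1.1070 to horizon, guard not reached → x = (-4.5137, 3.5321)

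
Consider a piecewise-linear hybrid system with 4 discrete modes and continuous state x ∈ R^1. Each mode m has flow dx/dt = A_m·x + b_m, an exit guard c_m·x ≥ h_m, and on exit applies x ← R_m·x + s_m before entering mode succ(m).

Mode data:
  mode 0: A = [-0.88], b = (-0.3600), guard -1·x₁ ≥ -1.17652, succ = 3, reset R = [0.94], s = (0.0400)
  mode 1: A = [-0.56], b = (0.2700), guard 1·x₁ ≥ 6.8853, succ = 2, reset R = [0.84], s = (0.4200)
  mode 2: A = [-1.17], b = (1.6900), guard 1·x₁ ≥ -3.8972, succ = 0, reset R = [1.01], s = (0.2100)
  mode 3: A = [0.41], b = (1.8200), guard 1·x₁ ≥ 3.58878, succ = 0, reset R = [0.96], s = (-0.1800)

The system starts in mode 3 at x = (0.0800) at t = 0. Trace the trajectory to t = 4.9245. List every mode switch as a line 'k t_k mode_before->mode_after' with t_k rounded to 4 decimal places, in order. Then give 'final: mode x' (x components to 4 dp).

1 1.4015 3->0
2 2.3565 0->3
3 3.2415 3->0
4 4.1965 0->3
final: 3 3.0885

Mode 3: guard c·x = 3.5888 hit at Δt = 1.4015 (t = 1.4015), x⁻ = (3.5888) → reset → x⁺ = (3.2652), jump to mode 0
Mode 0: guard c·x = -1.1765 hit at Δt = 0.9550 (t = 2.3565), x⁻ = (1.1765) → reset → x⁺ = (1.1459), jump to mode 3
Mode 3: guard c·x = 3.5888 hit at Δt = 0.8850 (t = 3.2415), x⁻ = (3.5888) → reset → x⁺ = (3.2652), jump to mode 0
Mode 0: guard c·x = -1.1765 hit at Δt = 0.9550 (t = 4.1965), x⁻ = (1.1765) → reset → x⁺ = (1.1459), jump to mode 3
Mode 3: flow for 0.7280 to horizon, guard not reached → x = (3.0885)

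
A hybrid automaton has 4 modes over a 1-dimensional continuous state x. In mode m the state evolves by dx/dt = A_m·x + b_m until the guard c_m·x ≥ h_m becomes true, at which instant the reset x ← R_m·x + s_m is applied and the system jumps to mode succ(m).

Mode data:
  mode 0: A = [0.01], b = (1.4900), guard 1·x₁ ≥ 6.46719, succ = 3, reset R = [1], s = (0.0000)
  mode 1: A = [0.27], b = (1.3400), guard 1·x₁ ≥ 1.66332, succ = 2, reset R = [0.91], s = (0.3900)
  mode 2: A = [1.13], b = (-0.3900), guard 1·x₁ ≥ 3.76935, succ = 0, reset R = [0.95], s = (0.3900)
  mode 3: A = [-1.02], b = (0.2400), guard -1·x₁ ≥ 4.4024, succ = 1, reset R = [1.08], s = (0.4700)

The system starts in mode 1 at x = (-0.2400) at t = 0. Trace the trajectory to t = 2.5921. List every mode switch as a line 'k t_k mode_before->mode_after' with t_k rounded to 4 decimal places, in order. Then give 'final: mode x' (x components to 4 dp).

Mode 1: guard c·x = 1.6633 hit at Δt = 1.2541 (t = 1.2541), x⁻ = (1.6633) → reset → x⁺ = (1.9036), jump to mode 2
Mode 2: guard c·x = 3.7694 hit at Δt = 0.6966 (t = 1.9507), x⁻ = (3.7694) → reset → x⁺ = (3.9709), jump to mode 0
Mode 0: flow for 0.6414 to horizon, guard not reached → x = (4.9552)

1 1.2541 1->2
2 1.9507 2->0
final: 0 4.9552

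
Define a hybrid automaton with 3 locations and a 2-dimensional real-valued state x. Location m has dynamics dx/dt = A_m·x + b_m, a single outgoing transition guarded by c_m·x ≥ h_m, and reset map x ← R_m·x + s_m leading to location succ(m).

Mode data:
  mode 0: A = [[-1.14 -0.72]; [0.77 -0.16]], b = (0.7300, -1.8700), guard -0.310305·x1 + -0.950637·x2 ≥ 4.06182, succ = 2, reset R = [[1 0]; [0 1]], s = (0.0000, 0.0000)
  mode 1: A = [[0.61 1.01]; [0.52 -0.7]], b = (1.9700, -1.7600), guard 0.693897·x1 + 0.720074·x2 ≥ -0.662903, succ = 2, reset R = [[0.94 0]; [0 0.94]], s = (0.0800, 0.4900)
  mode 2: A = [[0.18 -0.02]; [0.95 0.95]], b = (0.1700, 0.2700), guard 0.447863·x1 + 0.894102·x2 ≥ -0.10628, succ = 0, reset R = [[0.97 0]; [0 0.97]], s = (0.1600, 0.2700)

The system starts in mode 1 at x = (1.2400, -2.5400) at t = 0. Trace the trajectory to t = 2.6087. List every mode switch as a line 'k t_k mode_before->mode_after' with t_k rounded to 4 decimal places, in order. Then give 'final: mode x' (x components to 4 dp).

1 0.4576 1->2
2 1.6166 2->0
final: 0 1.5320 -1.1846

Mode 1: guard c·x = -0.6629 hit at Δt = 0.4576 (t = 0.4576), x⁻ = (1.3967, -2.2666) → reset → x⁺ = (1.3929, -1.6406), jump to mode 2
Mode 2: guard c·x = -0.1063 hit at Δt = 1.1590 (t = 1.6166), x⁻ = (1.9733, -1.1073) → reset → x⁺ = (2.0741, -0.8041), jump to mode 0
Mode 0: flow for 0.9921 to horizon, guard not reached → x = (1.5320, -1.1846)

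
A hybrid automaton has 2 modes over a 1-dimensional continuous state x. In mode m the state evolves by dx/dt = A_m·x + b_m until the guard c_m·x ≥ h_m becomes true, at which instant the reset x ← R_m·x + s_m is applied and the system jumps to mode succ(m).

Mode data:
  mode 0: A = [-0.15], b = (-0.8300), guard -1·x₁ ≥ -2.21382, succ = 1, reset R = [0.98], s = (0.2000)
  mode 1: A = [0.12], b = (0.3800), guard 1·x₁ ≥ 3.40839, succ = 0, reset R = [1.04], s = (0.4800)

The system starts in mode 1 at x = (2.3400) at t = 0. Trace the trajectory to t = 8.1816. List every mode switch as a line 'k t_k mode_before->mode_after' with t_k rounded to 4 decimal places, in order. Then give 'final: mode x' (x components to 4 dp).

Mode 1: guard c·x = 3.4084 hit at Δt = 1.4777 (t = 1.4777), x⁻ = (3.4084) → reset → x⁺ = (4.0247), jump to mode 0
Mode 0: guard c·x = -2.2138 hit at Δt = 1.4004 (t = 2.8781), x⁻ = (2.2138) → reset → x⁺ = (2.3695), jump to mode 1
Mode 1: guard c·x = 3.4084 hit at Δt = 1.4331 (t = 4.3112), x⁻ = (3.4084) → reset → x⁺ = (4.0247), jump to mode 0
Mode 0: guard c·x = -2.2138 hit at Δt = 1.4004 (t = 5.7116), x⁻ = (2.2138) → reset → x⁺ = (2.3695), jump to mode 1
Mode 1: guard c·x = 3.4084 hit at Δt = 1.4331 (t = 7.1447), x⁻ = (3.4084) → reset → x⁺ = (4.0247), jump to mode 0
Mode 0: flow for 1.0369 to horizon, guard not reached → x = (2.6480)

1 1.4777 1->0
2 2.8781 0->1
3 4.3112 1->0
4 5.7116 0->1
5 7.1447 1->0
final: 0 2.6480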